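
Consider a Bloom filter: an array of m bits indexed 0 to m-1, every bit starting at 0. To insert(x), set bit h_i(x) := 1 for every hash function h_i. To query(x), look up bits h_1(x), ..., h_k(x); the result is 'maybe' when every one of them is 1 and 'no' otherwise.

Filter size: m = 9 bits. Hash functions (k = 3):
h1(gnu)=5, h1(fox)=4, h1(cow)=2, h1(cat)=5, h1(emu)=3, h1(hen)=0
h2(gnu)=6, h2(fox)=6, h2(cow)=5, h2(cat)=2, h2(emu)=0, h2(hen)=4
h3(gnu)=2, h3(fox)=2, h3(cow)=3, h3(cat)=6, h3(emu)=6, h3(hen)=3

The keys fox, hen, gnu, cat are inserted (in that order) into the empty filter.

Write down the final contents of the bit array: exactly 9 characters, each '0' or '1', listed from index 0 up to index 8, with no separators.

Start: bits=000000000
After insert 'fox': sets bits 2 4 6 -> bits=001010100
After insert 'hen': sets bits 0 3 4 -> bits=101110100
After insert 'gnu': sets bits 2 5 6 -> bits=101111100
After insert 'cat': sets bits 2 5 6 -> bits=101111100

Answer: 101111100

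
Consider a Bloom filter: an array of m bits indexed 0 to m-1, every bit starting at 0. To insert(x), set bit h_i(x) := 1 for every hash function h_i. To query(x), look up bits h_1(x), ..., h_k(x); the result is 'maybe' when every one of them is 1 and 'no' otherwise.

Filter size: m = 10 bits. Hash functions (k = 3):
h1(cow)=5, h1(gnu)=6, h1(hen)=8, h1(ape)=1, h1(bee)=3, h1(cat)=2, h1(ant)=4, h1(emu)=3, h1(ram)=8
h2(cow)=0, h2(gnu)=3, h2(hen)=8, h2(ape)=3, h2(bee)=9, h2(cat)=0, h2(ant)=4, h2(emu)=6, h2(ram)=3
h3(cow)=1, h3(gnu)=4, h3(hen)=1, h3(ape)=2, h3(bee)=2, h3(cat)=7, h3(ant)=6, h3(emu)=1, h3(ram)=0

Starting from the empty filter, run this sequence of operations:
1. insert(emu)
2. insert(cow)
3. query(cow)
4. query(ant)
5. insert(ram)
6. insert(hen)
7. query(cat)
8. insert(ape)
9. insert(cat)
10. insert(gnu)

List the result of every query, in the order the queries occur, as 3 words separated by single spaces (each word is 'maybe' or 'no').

Start: bits=0000000000
Op 1: insert emu -> sets bits 1 3 6 -> bits=0101001000
Op 2: insert cow -> sets bits 0 1 5 -> bits=1101011000
Op 3: query cow -> checks bit0=1, bit1=1, bit5=1 (all 1) -> maybe
Op 4: query ant -> checks bit4=0, bit6=1 (has a 0) -> no
Op 5: insert ram -> sets bits 0 3 8 -> bits=1101011010
Op 6: insert hen -> sets bits 1 8 -> bits=1101011010
Op 7: query cat -> checks bit0=1, bit2=0, bit7=0 (has a 0) -> no
Op 8: insert ape -> sets bits 1 2 3 -> bits=1111011010
Op 9: insert cat -> sets bits 0 2 7 -> bits=1111011110
Op 10: insert gnu -> sets bits 3 4 6 -> bits=1111111110
Query results in order: maybe no no

Answer: maybe no no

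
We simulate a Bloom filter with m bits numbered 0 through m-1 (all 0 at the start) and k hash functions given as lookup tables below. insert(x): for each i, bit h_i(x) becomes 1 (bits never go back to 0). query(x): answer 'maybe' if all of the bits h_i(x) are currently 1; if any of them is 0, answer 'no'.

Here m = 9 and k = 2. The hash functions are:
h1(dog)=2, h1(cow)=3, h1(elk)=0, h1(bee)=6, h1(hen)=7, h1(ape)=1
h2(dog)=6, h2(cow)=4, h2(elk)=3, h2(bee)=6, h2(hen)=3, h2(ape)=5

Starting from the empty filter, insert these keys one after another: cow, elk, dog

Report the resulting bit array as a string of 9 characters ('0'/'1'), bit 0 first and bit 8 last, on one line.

Start: bits=000000000
After insert 'cow': sets bits 3 4 -> bits=000110000
After insert 'elk': sets bits 0 3 -> bits=100110000
After insert 'dog': sets bits 2 6 -> bits=101110100

Answer: 101110100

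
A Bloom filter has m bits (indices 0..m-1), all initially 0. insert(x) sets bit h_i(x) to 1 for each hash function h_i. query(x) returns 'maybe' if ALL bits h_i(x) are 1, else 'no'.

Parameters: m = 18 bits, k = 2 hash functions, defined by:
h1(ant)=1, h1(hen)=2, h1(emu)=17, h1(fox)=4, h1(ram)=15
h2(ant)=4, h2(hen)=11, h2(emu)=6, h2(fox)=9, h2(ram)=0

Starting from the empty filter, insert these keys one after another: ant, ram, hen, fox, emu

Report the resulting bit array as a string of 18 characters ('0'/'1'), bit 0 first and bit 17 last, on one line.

Answer: 111010100101000101

Derivation:
Start: bits=000000000000000000
After insert 'ant': sets bits 1 4 -> bits=010010000000000000
After insert 'ram': sets bits 0 15 -> bits=110010000000000100
After insert 'hen': sets bits 2 11 -> bits=111010000001000100
After insert 'fox': sets bits 4 9 -> bits=111010000101000100
After insert 'emu': sets bits 6 17 -> bits=111010100101000101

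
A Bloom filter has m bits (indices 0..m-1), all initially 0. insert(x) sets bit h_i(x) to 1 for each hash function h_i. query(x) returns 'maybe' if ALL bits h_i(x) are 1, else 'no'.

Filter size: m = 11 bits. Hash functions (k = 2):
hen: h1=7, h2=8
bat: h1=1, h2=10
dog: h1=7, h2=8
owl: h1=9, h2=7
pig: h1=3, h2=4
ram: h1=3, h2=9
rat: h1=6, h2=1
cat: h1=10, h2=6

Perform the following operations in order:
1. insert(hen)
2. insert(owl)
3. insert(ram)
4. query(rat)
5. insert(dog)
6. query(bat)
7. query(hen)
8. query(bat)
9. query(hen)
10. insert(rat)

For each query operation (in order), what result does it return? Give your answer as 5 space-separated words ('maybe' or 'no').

Answer: no no maybe no maybe

Derivation:
Start: bits=00000000000
Op 1: insert hen -> sets bits 7 8 -> bits=00000001100
Op 2: insert owl -> sets bits 7 9 -> bits=00000001110
Op 3: insert ram -> sets bits 3 9 -> bits=00010001110
Op 4: query rat -> checks bit1=0, bit6=0 (has a 0) -> no
Op 5: insert dog -> sets bits 7 8 -> bits=00010001110
Op 6: query bat -> checks bit1=0, bit10=0 (has a 0) -> no
Op 7: query hen -> checks bit7=1, bit8=1 (all 1) -> maybe
Op 8: query bat -> checks bit1=0, bit10=0 (has a 0) -> no
Op 9: query hen -> checks bit7=1, bit8=1 (all 1) -> maybe
Op 10: insert rat -> sets bits 1 6 -> bits=01010011110
Query results in order: no no maybe no maybe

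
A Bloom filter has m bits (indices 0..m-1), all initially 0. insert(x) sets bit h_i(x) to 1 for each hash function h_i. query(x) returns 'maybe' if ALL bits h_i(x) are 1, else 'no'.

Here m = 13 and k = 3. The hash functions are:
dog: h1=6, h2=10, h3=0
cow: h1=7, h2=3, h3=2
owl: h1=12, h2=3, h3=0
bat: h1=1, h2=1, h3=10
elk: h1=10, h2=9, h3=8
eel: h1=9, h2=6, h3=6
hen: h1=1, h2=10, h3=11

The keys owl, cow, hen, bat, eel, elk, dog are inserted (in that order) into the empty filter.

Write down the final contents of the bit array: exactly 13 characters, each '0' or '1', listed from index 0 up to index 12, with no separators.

Start: bits=0000000000000
After insert 'owl': sets bits 0 3 12 -> bits=1001000000001
After insert 'cow': sets bits 2 3 7 -> bits=1011000100001
After insert 'hen': sets bits 1 10 11 -> bits=1111000100111
After insert 'bat': sets bits 1 10 -> bits=1111000100111
After insert 'eel': sets bits 6 9 -> bits=1111001101111
After insert 'elk': sets bits 8 9 10 -> bits=1111001111111
After insert 'dog': sets bits 0 6 10 -> bits=1111001111111

Answer: 1111001111111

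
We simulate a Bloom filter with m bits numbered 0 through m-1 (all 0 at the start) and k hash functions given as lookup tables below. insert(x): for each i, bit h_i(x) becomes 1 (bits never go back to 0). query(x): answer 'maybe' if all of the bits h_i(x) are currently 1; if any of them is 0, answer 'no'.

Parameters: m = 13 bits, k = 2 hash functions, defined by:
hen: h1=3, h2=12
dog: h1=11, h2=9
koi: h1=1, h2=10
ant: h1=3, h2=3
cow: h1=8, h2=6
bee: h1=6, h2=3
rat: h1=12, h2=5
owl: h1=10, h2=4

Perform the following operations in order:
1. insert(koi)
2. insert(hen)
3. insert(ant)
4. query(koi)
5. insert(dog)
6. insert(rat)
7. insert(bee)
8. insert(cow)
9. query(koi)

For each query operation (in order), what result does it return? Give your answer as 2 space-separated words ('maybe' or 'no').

Answer: maybe maybe

Derivation:
Start: bits=0000000000000
Op 1: insert koi -> sets bits 1 10 -> bits=0100000000100
Op 2: insert hen -> sets bits 3 12 -> bits=0101000000101
Op 3: insert ant -> sets bits 3 -> bits=0101000000101
Op 4: query koi -> checks bit1=1, bit10=1 (all 1) -> maybe
Op 5: insert dog -> sets bits 9 11 -> bits=0101000001111
Op 6: insert rat -> sets bits 5 12 -> bits=0101010001111
Op 7: insert bee -> sets bits 3 6 -> bits=0101011001111
Op 8: insert cow -> sets bits 6 8 -> bits=0101011011111
Op 9: query koi -> checks bit1=1, bit10=1 (all 1) -> maybe
Query results in order: maybe maybe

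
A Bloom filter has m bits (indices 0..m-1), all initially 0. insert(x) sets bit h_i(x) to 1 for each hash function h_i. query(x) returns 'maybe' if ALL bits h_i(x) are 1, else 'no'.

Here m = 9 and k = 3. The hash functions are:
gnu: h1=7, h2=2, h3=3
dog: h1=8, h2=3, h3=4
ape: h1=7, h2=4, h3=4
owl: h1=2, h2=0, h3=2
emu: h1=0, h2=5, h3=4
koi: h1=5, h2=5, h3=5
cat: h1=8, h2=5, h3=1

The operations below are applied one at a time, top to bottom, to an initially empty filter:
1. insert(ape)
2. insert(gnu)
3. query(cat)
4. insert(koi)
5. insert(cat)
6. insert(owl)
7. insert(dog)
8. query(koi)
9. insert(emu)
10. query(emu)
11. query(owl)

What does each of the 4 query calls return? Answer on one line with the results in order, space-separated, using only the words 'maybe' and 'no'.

Answer: no maybe maybe maybe

Derivation:
Start: bits=000000000
Op 1: insert ape -> sets bits 4 7 -> bits=000010010
Op 2: insert gnu -> sets bits 2 3 7 -> bits=001110010
Op 3: query cat -> checks bit1=0, bit5=0, bit8=0 (has a 0) -> no
Op 4: insert koi -> sets bits 5 -> bits=001111010
Op 5: insert cat -> sets bits 1 5 8 -> bits=011111011
Op 6: insert owl -> sets bits 0 2 -> bits=111111011
Op 7: insert dog -> sets bits 3 4 8 -> bits=111111011
Op 8: query koi -> checks bit5=1 (all 1) -> maybe
Op 9: insert emu -> sets bits 0 4 5 -> bits=111111011
Op 10: query emu -> checks bit0=1, bit4=1, bit5=1 (all 1) -> maybe
Op 11: query owl -> checks bit0=1, bit2=1 (all 1) -> maybe
Query results in order: no maybe maybe maybe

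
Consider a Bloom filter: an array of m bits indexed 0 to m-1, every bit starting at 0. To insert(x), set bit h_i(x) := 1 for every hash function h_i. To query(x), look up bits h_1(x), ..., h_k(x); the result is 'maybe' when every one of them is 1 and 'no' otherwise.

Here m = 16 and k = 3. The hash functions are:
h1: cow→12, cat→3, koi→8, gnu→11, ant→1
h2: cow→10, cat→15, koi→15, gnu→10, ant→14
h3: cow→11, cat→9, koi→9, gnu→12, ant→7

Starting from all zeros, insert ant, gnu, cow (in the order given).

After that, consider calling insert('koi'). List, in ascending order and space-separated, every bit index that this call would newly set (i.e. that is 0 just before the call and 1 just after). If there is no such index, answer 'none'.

Answer: 8 9 15

Derivation:
Start: bits=0000000000000000
After insert 'ant': sets bits 1 7 14 -> bits=0100000100000010
After insert 'gnu': sets bits 10 11 12 -> bits=0100000100111010
After insert 'cow': sets bits 10 11 12 -> bits=0100000100111010
insert 'koi' would touch bits 8 9 15; currently bit8=0, bit9=0, bit15=0
Bits that are 0 among those (would change 0->1): 8 9 15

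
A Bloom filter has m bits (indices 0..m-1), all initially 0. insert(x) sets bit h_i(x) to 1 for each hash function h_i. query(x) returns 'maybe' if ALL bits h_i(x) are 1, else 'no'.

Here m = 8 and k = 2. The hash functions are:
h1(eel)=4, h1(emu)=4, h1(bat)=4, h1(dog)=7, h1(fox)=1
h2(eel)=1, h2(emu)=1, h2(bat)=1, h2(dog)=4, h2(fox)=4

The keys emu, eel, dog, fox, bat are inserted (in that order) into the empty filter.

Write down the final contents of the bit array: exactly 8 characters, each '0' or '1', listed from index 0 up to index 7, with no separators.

Answer: 01001001

Derivation:
Start: bits=00000000
After insert 'emu': sets bits 1 4 -> bits=01001000
After insert 'eel': sets bits 1 4 -> bits=01001000
After insert 'dog': sets bits 4 7 -> bits=01001001
After insert 'fox': sets bits 1 4 -> bits=01001001
After insert 'bat': sets bits 1 4 -> bits=01001001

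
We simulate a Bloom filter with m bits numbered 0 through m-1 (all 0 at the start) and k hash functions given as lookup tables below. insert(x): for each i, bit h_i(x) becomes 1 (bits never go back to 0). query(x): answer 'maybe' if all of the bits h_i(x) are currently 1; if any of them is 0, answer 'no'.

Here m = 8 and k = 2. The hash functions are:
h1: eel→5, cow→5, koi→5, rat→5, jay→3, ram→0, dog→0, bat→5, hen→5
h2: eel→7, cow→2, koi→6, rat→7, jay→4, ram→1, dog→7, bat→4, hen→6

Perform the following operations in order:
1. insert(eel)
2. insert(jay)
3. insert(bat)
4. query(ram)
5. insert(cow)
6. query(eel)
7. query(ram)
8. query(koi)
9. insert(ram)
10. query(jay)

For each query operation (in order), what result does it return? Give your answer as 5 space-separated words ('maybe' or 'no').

Answer: no maybe no no maybe

Derivation:
Start: bits=00000000
Op 1: insert eel -> sets bits 5 7 -> bits=00000101
Op 2: insert jay -> sets bits 3 4 -> bits=00011101
Op 3: insert bat -> sets bits 4 5 -> bits=00011101
Op 4: query ram -> checks bit0=0, bit1=0 (has a 0) -> no
Op 5: insert cow -> sets bits 2 5 -> bits=00111101
Op 6: query eel -> checks bit5=1, bit7=1 (all 1) -> maybe
Op 7: query ram -> checks bit0=0, bit1=0 (has a 0) -> no
Op 8: query koi -> checks bit5=1, bit6=0 (has a 0) -> no
Op 9: insert ram -> sets bits 0 1 -> bits=11111101
Op 10: query jay -> checks bit3=1, bit4=1 (all 1) -> maybe
Query results in order: no maybe no no maybe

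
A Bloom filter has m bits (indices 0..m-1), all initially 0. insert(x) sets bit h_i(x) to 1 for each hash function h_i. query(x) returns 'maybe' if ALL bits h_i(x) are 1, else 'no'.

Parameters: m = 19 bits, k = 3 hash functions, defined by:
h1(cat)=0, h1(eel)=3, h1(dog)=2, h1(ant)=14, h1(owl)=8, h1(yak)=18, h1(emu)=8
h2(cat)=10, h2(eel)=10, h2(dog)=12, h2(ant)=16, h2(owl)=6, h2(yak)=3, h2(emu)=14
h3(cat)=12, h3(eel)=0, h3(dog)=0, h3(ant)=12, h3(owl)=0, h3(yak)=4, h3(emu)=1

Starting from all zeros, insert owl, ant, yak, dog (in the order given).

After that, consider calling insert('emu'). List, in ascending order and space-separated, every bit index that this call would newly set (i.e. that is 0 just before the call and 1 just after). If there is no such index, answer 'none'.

Start: bits=0000000000000000000
After insert 'owl': sets bits 0 6 8 -> bits=1000001010000000000
After insert 'ant': sets bits 12 14 16 -> bits=1000001010001010100
After insert 'yak': sets bits 3 4 18 -> bits=1001101010001010101
After insert 'dog': sets bits 0 2 12 -> bits=1011101010001010101
insert 'emu' would touch bits 1 8 14; currently bit1=0, bit8=1, bit14=1
Bits that are 0 among those (would change 0->1): 1

Answer: 1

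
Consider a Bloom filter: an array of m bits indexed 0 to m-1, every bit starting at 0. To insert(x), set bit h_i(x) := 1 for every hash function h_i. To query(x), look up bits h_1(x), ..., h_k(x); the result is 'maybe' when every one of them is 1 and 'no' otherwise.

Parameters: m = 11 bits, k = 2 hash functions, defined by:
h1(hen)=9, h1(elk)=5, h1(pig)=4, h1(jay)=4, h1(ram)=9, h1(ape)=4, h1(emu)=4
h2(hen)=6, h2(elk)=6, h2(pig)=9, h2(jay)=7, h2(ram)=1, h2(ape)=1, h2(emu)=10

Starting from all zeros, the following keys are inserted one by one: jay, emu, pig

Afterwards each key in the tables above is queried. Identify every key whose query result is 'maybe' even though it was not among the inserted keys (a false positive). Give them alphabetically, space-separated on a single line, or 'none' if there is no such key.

Answer: none

Derivation:
Start: bits=00000000000
After insert 'jay': sets bits 4 7 -> bits=00001001000
After insert 'emu': sets bits 4 10 -> bits=00001001001
After insert 'pig': sets bits 4 9 -> bits=00001001011
Not inserted: ape elk hen ram — query each against bits=00001001011:
query ape: checks bit1=0, bit4=1 (has a 0) -> no => not a false positive
query elk: checks bit5=0, bit6=0 (has a 0) -> no => not a false positive
query hen: checks bit6=0, bit9=1 (has a 0) -> no => not a false positive
query ram: checks bit1=0, bit9=1 (has a 0) -> no => not a false positive
False positives (alphabetical): none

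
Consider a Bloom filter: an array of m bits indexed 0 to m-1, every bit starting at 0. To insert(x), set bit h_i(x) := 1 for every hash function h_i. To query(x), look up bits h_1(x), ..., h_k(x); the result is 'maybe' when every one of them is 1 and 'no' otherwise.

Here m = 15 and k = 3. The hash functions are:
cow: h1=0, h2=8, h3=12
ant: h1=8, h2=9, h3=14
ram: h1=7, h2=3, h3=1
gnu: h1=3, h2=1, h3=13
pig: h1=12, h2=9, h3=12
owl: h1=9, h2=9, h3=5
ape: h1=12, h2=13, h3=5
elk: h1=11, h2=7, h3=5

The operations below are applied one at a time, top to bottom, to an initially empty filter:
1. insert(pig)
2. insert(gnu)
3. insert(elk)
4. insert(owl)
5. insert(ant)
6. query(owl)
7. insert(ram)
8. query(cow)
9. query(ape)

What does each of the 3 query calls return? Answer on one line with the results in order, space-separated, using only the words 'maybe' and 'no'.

Answer: maybe no maybe

Derivation:
Start: bits=000000000000000
Op 1: insert pig -> sets bits 9 12 -> bits=000000000100100
Op 2: insert gnu -> sets bits 1 3 13 -> bits=010100000100110
Op 3: insert elk -> sets bits 5 7 11 -> bits=010101010101110
Op 4: insert owl -> sets bits 5 9 -> bits=010101010101110
Op 5: insert ant -> sets bits 8 9 14 -> bits=010101011101111
Op 6: query owl -> checks bit5=1, bit9=1 (all 1) -> maybe
Op 7: insert ram -> sets bits 1 3 7 -> bits=010101011101111
Op 8: query cow -> checks bit0=0, bit8=1, bit12=1 (has a 0) -> no
Op 9: query ape -> checks bit5=1, bit12=1, bit13=1 (all 1) -> maybe
Query results in order: maybe no maybe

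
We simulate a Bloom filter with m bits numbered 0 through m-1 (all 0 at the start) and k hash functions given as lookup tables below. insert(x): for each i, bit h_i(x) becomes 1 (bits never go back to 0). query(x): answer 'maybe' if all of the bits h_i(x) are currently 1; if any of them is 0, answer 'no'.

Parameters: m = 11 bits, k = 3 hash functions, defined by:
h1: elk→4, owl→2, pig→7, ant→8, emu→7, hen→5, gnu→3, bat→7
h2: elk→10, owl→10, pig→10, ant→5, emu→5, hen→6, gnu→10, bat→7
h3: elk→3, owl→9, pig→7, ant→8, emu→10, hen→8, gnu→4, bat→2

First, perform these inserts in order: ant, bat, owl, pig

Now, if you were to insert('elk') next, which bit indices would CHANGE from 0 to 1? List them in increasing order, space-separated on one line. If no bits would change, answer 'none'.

Start: bits=00000000000
After insert 'ant': sets bits 5 8 -> bits=00000100100
After insert 'bat': sets bits 2 7 -> bits=00100101100
After insert 'owl': sets bits 2 9 10 -> bits=00100101111
After insert 'pig': sets bits 7 10 -> bits=00100101111
insert 'elk' would touch bits 3 4 10; currently bit3=0, bit4=0, bit10=1
Bits that are 0 among those (would change 0->1): 3 4

Answer: 3 4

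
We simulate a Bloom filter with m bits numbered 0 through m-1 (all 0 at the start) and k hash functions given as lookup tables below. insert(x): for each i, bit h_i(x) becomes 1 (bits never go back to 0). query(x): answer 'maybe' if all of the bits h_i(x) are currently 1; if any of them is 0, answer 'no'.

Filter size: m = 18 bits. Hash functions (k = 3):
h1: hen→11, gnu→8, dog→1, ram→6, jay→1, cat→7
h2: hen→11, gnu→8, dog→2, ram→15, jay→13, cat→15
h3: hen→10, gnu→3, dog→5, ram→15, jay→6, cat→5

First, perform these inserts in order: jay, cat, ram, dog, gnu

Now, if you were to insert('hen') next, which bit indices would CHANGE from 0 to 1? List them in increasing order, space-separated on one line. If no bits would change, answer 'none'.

Answer: 10 11

Derivation:
Start: bits=000000000000000000
After insert 'jay': sets bits 1 6 13 -> bits=010000100000010000
After insert 'cat': sets bits 5 7 15 -> bits=010001110000010100
After insert 'ram': sets bits 6 15 -> bits=010001110000010100
After insert 'dog': sets bits 1 2 5 -> bits=011001110000010100
After insert 'gnu': sets bits 3 8 -> bits=011101111000010100
insert 'hen' would touch bits 10 11; currently bit10=0, bit11=0
Bits that are 0 among those (would change 0->1): 10 11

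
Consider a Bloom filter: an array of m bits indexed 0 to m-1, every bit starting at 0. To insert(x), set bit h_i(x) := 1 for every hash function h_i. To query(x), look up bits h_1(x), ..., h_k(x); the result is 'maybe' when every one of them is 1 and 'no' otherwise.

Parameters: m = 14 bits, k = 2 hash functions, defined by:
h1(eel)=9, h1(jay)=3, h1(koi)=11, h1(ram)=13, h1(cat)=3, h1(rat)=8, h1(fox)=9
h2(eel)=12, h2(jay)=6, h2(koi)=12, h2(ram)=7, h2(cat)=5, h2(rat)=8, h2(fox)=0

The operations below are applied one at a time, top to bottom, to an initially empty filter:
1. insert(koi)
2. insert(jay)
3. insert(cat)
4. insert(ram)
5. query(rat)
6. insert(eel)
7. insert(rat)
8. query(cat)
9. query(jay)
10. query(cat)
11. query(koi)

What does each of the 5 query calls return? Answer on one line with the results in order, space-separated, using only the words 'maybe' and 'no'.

Start: bits=00000000000000
Op 1: insert koi -> sets bits 11 12 -> bits=00000000000110
Op 2: insert jay -> sets bits 3 6 -> bits=00010010000110
Op 3: insert cat -> sets bits 3 5 -> bits=00010110000110
Op 4: insert ram -> sets bits 7 13 -> bits=00010111000111
Op 5: query rat -> checks bit8=0 (has a 0) -> no
Op 6: insert eel -> sets bits 9 12 -> bits=00010111010111
Op 7: insert rat -> sets bits 8 -> bits=00010111110111
Op 8: query cat -> checks bit3=1, bit5=1 (all 1) -> maybe
Op 9: query jay -> checks bit3=1, bit6=1 (all 1) -> maybe
Op 10: query cat -> checks bit3=1, bit5=1 (all 1) -> maybe
Op 11: query koi -> checks bit11=1, bit12=1 (all 1) -> maybe
Query results in order: no maybe maybe maybe maybe

Answer: no maybe maybe maybe maybe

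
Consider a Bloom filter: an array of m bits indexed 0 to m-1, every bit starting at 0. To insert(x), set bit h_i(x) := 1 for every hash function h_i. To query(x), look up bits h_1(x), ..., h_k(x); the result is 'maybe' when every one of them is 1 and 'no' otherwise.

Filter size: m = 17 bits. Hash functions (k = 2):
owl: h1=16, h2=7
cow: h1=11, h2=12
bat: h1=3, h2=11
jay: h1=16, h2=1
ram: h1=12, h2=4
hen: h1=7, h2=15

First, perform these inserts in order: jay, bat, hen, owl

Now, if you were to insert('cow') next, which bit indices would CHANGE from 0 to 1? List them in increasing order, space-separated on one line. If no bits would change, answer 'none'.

Answer: 12

Derivation:
Start: bits=00000000000000000
After insert 'jay': sets bits 1 16 -> bits=01000000000000001
After insert 'bat': sets bits 3 11 -> bits=01010000000100001
After insert 'hen': sets bits 7 15 -> bits=01010001000100011
After insert 'owl': sets bits 7 16 -> bits=01010001000100011
insert 'cow' would touch bits 11 12; currently bit11=1, bit12=0
Bits that are 0 among those (would change 0->1): 12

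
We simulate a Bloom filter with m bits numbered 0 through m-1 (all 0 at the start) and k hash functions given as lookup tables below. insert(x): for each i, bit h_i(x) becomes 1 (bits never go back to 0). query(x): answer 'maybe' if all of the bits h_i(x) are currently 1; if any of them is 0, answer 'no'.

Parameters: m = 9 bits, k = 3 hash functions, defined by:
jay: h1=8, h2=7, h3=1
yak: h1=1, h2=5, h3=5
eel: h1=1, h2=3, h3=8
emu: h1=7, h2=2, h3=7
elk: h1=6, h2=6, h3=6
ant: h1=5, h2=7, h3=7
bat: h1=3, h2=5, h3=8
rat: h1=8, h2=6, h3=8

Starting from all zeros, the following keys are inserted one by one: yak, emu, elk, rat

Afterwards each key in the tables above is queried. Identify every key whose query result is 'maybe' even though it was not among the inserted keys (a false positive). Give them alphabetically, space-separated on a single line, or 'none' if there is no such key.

Start: bits=000000000
After insert 'yak': sets bits 1 5 -> bits=010001000
After insert 'emu': sets bits 2 7 -> bits=011001010
After insert 'elk': sets bits 6 -> bits=011001110
After insert 'rat': sets bits 6 8 -> bits=011001111
Not inserted: ant bat eel jay — query each against bits=011001111:
query ant: checks bit5=1, bit7=1 (all 1) -> maybe => FALSE POSITIVE
query bat: checks bit3=0, bit5=1, bit8=1 (has a 0) -> no => not a false positive
query eel: checks bit1=1, bit3=0, bit8=1 (has a 0) -> no => not a false positive
query jay: checks bit1=1, bit7=1, bit8=1 (all 1) -> maybe => FALSE POSITIVE
False positives (alphabetical): ant jay

Answer: ant jay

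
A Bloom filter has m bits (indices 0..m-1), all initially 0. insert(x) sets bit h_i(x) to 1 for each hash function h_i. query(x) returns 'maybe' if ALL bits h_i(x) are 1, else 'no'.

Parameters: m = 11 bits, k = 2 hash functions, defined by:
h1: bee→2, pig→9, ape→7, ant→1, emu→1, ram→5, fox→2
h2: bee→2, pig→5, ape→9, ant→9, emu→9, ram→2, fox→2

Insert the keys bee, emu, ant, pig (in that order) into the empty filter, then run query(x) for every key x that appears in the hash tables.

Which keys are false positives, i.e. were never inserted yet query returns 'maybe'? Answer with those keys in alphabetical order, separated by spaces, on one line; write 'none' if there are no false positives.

Answer: fox ram

Derivation:
Start: bits=00000000000
After insert 'bee': sets bits 2 -> bits=00100000000
After insert 'emu': sets bits 1 9 -> bits=01100000010
After insert 'ant': sets bits 1 9 -> bits=01100000010
After insert 'pig': sets bits 5 9 -> bits=01100100010
Not inserted: ape fox ram — query each against bits=01100100010:
query ape: checks bit7=0, bit9=1 (has a 0) -> no => not a false positive
query fox: checks bit2=1 (all 1) -> maybe => FALSE POSITIVE
query ram: checks bit2=1, bit5=1 (all 1) -> maybe => FALSE POSITIVE
False positives (alphabetical): fox ram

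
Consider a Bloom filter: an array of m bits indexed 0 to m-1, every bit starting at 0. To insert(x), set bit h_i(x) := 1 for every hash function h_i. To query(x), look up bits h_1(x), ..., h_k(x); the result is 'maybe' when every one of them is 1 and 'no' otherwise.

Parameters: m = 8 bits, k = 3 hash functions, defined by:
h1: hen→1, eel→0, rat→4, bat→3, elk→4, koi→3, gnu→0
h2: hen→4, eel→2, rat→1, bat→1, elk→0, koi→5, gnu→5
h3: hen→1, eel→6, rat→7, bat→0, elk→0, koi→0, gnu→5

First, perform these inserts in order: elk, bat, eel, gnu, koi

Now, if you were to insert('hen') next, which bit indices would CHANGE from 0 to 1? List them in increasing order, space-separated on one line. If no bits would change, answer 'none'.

Answer: none

Derivation:
Start: bits=00000000
After insert 'elk': sets bits 0 4 -> bits=10001000
After insert 'bat': sets bits 0 1 3 -> bits=11011000
After insert 'eel': sets bits 0 2 6 -> bits=11111010
After insert 'gnu': sets bits 0 5 -> bits=11111110
After insert 'koi': sets bits 0 3 5 -> bits=11111110
insert 'hen' would touch bits 1 4; currently bit1=1, bit4=1
Bits that are 0 among those (would change 0->1): none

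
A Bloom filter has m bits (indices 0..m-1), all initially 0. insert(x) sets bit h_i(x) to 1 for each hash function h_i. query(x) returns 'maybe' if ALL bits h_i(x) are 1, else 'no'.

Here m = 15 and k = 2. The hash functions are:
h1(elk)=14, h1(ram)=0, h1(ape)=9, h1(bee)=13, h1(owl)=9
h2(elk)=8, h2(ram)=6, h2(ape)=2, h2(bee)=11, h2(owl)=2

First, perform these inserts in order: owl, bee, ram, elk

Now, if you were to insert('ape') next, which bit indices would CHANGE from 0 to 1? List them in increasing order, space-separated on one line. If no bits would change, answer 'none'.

Start: bits=000000000000000
After insert 'owl': sets bits 2 9 -> bits=001000000100000
After insert 'bee': sets bits 11 13 -> bits=001000000101010
After insert 'ram': sets bits 0 6 -> bits=101000100101010
After insert 'elk': sets bits 8 14 -> bits=101000101101011
insert 'ape' would touch bits 2 9; currently bit2=1, bit9=1
Bits that are 0 among those (would change 0->1): none

Answer: none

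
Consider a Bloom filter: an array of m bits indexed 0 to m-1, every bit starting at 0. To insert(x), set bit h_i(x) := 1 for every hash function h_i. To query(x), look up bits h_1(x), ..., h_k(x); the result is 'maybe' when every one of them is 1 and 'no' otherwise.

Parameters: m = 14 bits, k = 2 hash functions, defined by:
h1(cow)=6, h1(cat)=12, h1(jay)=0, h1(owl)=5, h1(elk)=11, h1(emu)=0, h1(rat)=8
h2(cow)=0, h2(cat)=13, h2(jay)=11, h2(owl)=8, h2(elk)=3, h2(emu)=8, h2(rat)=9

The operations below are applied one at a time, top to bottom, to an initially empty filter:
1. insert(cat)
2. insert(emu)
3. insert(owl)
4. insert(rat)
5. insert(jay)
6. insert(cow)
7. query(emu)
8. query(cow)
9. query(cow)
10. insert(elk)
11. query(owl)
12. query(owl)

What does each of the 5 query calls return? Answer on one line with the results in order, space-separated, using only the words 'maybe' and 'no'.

Answer: maybe maybe maybe maybe maybe

Derivation:
Start: bits=00000000000000
Op 1: insert cat -> sets bits 12 13 -> bits=00000000000011
Op 2: insert emu -> sets bits 0 8 -> bits=10000000100011
Op 3: insert owl -> sets bits 5 8 -> bits=10000100100011
Op 4: insert rat -> sets bits 8 9 -> bits=10000100110011
Op 5: insert jay -> sets bits 0 11 -> bits=10000100110111
Op 6: insert cow -> sets bits 0 6 -> bits=10000110110111
Op 7: query emu -> checks bit0=1, bit8=1 (all 1) -> maybe
Op 8: query cow -> checks bit0=1, bit6=1 (all 1) -> maybe
Op 9: query cow -> checks bit0=1, bit6=1 (all 1) -> maybe
Op 10: insert elk -> sets bits 3 11 -> bits=10010110110111
Op 11: query owl -> checks bit5=1, bit8=1 (all 1) -> maybe
Op 12: query owl -> checks bit5=1, bit8=1 (all 1) -> maybe
Query results in order: maybe maybe maybe maybe maybe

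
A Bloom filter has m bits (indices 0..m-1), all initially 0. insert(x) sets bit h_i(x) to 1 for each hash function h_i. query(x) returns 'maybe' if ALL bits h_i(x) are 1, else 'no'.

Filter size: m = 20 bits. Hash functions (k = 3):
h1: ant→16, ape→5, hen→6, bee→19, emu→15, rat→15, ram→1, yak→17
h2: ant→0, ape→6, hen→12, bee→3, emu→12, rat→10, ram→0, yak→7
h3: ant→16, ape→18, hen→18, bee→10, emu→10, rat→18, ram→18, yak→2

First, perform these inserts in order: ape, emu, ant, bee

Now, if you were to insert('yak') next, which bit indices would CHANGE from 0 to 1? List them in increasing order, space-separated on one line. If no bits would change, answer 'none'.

Answer: 2 7 17

Derivation:
Start: bits=00000000000000000000
After insert 'ape': sets bits 5 6 18 -> bits=00000110000000000010
After insert 'emu': sets bits 10 12 15 -> bits=00000110001010010010
After insert 'ant': sets bits 0 16 -> bits=10000110001010011010
After insert 'bee': sets bits 3 10 19 -> bits=10010110001010011011
insert 'yak' would touch bits 2 7 17; currently bit2=0, bit7=0, bit17=0
Bits that are 0 among those (would change 0->1): 2 7 17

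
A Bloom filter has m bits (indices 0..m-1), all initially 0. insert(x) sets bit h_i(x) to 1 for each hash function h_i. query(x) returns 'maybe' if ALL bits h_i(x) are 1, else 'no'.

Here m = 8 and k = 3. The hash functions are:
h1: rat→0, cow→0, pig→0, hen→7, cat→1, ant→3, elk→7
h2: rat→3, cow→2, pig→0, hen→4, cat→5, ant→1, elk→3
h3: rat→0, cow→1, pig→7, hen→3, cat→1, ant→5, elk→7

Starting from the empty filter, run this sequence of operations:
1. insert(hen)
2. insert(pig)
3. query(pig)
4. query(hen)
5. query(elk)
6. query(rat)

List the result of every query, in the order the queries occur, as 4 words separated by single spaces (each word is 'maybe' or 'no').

Start: bits=00000000
Op 1: insert hen -> sets bits 3 4 7 -> bits=00011001
Op 2: insert pig -> sets bits 0 7 -> bits=10011001
Op 3: query pig -> checks bit0=1, bit7=1 (all 1) -> maybe
Op 4: query hen -> checks bit3=1, bit4=1, bit7=1 (all 1) -> maybe
Op 5: query elk -> checks bit3=1, bit7=1 (all 1) -> maybe
Op 6: query rat -> checks bit0=1, bit3=1 (all 1) -> maybe
Query results in order: maybe maybe maybe maybe

Answer: maybe maybe maybe maybe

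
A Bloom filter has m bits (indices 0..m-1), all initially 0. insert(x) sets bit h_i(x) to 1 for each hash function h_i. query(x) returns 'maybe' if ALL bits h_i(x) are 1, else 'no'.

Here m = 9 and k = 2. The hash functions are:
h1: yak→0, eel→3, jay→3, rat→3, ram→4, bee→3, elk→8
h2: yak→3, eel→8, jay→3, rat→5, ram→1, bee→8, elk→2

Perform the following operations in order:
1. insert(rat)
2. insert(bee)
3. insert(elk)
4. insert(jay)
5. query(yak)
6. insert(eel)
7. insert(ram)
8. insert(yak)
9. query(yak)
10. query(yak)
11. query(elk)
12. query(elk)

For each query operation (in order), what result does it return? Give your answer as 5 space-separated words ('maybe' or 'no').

Answer: no maybe maybe maybe maybe

Derivation:
Start: bits=000000000
Op 1: insert rat -> sets bits 3 5 -> bits=000101000
Op 2: insert bee -> sets bits 3 8 -> bits=000101001
Op 3: insert elk -> sets bits 2 8 -> bits=001101001
Op 4: insert jay -> sets bits 3 -> bits=001101001
Op 5: query yak -> checks bit0=0, bit3=1 (has a 0) -> no
Op 6: insert eel -> sets bits 3 8 -> bits=001101001
Op 7: insert ram -> sets bits 1 4 -> bits=011111001
Op 8: insert yak -> sets bits 0 3 -> bits=111111001
Op 9: query yak -> checks bit0=1, bit3=1 (all 1) -> maybe
Op 10: query yak -> checks bit0=1, bit3=1 (all 1) -> maybe
Op 11: query elk -> checks bit2=1, bit8=1 (all 1) -> maybe
Op 12: query elk -> checks bit2=1, bit8=1 (all 1) -> maybe
Query results in order: no maybe maybe maybe maybe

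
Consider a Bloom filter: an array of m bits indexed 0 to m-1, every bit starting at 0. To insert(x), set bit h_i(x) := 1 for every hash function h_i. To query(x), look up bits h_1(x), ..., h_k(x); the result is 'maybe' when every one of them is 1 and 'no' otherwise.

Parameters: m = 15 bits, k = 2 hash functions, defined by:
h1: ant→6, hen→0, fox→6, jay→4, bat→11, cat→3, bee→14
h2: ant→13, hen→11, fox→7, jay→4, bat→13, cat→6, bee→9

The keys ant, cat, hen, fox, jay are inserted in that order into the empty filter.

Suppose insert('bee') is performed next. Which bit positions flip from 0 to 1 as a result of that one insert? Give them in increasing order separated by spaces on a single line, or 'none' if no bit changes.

Answer: 9 14

Derivation:
Start: bits=000000000000000
After insert 'ant': sets bits 6 13 -> bits=000000100000010
After insert 'cat': sets bits 3 6 -> bits=000100100000010
After insert 'hen': sets bits 0 11 -> bits=100100100001010
After insert 'fox': sets bits 6 7 -> bits=100100110001010
After insert 'jay': sets bits 4 -> bits=100110110001010
insert 'bee' would touch bits 9 14; currently bit9=0, bit14=0
Bits that are 0 among those (would change 0->1): 9 14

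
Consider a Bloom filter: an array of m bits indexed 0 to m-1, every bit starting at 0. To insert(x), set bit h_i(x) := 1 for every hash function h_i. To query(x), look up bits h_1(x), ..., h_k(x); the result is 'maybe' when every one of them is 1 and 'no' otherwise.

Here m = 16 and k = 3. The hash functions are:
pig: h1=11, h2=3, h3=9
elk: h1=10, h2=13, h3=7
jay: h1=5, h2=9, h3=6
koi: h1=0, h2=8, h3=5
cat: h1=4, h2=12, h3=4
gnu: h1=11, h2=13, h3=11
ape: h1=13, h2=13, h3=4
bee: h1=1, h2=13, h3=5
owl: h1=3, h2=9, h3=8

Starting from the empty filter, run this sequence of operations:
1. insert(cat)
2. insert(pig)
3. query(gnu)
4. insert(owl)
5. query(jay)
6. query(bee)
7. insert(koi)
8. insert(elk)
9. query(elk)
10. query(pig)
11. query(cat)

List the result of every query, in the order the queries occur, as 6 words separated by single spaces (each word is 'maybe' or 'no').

Start: bits=0000000000000000
Op 1: insert cat -> sets bits 4 12 -> bits=0000100000001000
Op 2: insert pig -> sets bits 3 9 11 -> bits=0001100001011000
Op 3: query gnu -> checks bit11=1, bit13=0 (has a 0) -> no
Op 4: insert owl -> sets bits 3 8 9 -> bits=0001100011011000
Op 5: query jay -> checks bit5=0, bit6=0, bit9=1 (has a 0) -> no
Op 6: query bee -> checks bit1=0, bit5=0, bit13=0 (has a 0) -> no
Op 7: insert koi -> sets bits 0 5 8 -> bits=1001110011011000
Op 8: insert elk -> sets bits 7 10 13 -> bits=1001110111111100
Op 9: query elk -> checks bit7=1, bit10=1, bit13=1 (all 1) -> maybe
Op 10: query pig -> checks bit3=1, bit9=1, bit11=1 (all 1) -> maybe
Op 11: query cat -> checks bit4=1, bit12=1 (all 1) -> maybe
Query results in order: no no no maybe maybe maybe

Answer: no no no maybe maybe maybe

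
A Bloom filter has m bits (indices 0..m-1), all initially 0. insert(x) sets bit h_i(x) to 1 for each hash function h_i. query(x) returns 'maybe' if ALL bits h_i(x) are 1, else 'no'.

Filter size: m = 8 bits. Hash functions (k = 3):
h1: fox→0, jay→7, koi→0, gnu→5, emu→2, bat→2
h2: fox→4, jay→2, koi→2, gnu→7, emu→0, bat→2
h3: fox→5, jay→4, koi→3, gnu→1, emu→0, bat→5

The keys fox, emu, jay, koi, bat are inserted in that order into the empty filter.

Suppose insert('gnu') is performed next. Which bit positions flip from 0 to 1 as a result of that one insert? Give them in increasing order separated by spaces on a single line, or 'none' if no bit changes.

Answer: 1

Derivation:
Start: bits=00000000
After insert 'fox': sets bits 0 4 5 -> bits=10001100
After insert 'emu': sets bits 0 2 -> bits=10101100
After insert 'jay': sets bits 2 4 7 -> bits=10101101
After insert 'koi': sets bits 0 2 3 -> bits=10111101
After insert 'bat': sets bits 2 5 -> bits=10111101
insert 'gnu' would touch bits 1 5 7; currently bit1=0, bit5=1, bit7=1
Bits that are 0 among those (would change 0->1): 1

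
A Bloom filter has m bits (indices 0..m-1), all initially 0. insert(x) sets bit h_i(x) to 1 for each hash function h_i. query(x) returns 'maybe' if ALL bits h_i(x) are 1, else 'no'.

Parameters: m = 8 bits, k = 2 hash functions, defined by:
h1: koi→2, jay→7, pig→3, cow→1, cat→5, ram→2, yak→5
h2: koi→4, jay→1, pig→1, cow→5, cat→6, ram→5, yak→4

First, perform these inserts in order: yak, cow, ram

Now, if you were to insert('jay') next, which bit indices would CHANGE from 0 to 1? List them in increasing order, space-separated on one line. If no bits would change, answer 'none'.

Answer: 7

Derivation:
Start: bits=00000000
After insert 'yak': sets bits 4 5 -> bits=00001100
After insert 'cow': sets bits 1 5 -> bits=01001100
After insert 'ram': sets bits 2 5 -> bits=01101100
insert 'jay' would touch bits 1 7; currently bit1=1, bit7=0
Bits that are 0 among those (would change 0->1): 7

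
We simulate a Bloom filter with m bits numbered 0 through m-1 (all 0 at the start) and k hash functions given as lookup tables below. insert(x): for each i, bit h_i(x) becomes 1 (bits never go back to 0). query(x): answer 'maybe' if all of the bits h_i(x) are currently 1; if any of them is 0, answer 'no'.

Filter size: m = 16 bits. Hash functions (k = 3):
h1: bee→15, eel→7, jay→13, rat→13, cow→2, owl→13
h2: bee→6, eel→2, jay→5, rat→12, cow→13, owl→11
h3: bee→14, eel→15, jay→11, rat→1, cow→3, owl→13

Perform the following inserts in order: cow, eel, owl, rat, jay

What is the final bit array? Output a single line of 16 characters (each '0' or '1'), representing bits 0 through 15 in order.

Answer: 0111010100011101

Derivation:
Start: bits=0000000000000000
After insert 'cow': sets bits 2 3 13 -> bits=0011000000000100
After insert 'eel': sets bits 2 7 15 -> bits=0011000100000101
After insert 'owl': sets bits 11 13 -> bits=0011000100010101
After insert 'rat': sets bits 1 12 13 -> bits=0111000100011101
After insert 'jay': sets bits 5 11 13 -> bits=0111010100011101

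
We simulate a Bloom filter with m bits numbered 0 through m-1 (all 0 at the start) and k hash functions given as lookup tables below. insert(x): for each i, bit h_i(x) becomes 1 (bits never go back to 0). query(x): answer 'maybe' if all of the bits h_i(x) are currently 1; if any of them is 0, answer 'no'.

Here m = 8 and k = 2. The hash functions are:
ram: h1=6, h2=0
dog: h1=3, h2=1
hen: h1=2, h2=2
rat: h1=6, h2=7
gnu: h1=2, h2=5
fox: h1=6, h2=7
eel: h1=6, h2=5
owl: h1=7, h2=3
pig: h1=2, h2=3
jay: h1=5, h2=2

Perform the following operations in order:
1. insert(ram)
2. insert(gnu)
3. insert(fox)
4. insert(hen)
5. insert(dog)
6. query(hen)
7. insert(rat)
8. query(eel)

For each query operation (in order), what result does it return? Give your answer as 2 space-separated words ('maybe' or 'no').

Start: bits=00000000
Op 1: insert ram -> sets bits 0 6 -> bits=10000010
Op 2: insert gnu -> sets bits 2 5 -> bits=10100110
Op 3: insert fox -> sets bits 6 7 -> bits=10100111
Op 4: insert hen -> sets bits 2 -> bits=10100111
Op 5: insert dog -> sets bits 1 3 -> bits=11110111
Op 6: query hen -> checks bit2=1 (all 1) -> maybe
Op 7: insert rat -> sets bits 6 7 -> bits=11110111
Op 8: query eel -> checks bit5=1, bit6=1 (all 1) -> maybe
Query results in order: maybe maybe

Answer: maybe maybe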